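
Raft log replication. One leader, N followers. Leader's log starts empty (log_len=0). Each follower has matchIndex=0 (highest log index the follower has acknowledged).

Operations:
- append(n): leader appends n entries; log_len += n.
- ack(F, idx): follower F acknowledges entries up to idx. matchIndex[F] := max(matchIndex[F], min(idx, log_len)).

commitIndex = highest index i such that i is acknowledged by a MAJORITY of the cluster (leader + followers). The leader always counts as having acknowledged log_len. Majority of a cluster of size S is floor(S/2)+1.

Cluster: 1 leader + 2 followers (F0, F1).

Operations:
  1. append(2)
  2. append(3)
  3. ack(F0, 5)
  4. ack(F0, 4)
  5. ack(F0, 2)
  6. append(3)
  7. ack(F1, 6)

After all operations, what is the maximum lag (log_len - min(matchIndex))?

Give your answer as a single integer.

Op 1: append 2 -> log_len=2
Op 2: append 3 -> log_len=5
Op 3: F0 acks idx 5 -> match: F0=5 F1=0; commitIndex=5
Op 4: F0 acks idx 4 -> match: F0=5 F1=0; commitIndex=5
Op 5: F0 acks idx 2 -> match: F0=5 F1=0; commitIndex=5
Op 6: append 3 -> log_len=8
Op 7: F1 acks idx 6 -> match: F0=5 F1=6; commitIndex=6

Answer: 3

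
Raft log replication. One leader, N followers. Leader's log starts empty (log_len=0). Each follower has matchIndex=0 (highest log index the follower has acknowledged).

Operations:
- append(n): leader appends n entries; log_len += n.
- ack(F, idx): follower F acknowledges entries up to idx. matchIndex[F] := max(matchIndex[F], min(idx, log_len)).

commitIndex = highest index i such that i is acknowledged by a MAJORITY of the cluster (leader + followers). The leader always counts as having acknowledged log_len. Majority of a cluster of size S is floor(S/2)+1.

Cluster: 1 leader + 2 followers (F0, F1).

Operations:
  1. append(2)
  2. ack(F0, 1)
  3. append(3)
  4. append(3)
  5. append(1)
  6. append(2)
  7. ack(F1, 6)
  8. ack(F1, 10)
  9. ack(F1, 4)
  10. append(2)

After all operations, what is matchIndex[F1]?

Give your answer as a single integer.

Op 1: append 2 -> log_len=2
Op 2: F0 acks idx 1 -> match: F0=1 F1=0; commitIndex=1
Op 3: append 3 -> log_len=5
Op 4: append 3 -> log_len=8
Op 5: append 1 -> log_len=9
Op 6: append 2 -> log_len=11
Op 7: F1 acks idx 6 -> match: F0=1 F1=6; commitIndex=6
Op 8: F1 acks idx 10 -> match: F0=1 F1=10; commitIndex=10
Op 9: F1 acks idx 4 -> match: F0=1 F1=10; commitIndex=10
Op 10: append 2 -> log_len=13

Answer: 10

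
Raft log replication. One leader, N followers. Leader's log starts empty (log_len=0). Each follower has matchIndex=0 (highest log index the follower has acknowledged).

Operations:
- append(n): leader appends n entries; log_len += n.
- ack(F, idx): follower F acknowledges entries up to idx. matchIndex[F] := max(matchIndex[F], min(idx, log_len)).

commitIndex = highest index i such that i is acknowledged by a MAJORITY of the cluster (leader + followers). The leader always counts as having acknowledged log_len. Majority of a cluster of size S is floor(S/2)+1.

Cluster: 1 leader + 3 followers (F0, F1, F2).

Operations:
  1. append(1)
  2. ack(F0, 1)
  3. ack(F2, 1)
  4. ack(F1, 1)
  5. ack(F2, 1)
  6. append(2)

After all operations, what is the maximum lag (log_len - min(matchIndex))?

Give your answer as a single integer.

Answer: 2

Derivation:
Op 1: append 1 -> log_len=1
Op 2: F0 acks idx 1 -> match: F0=1 F1=0 F2=0; commitIndex=0
Op 3: F2 acks idx 1 -> match: F0=1 F1=0 F2=1; commitIndex=1
Op 4: F1 acks idx 1 -> match: F0=1 F1=1 F2=1; commitIndex=1
Op 5: F2 acks idx 1 -> match: F0=1 F1=1 F2=1; commitIndex=1
Op 6: append 2 -> log_len=3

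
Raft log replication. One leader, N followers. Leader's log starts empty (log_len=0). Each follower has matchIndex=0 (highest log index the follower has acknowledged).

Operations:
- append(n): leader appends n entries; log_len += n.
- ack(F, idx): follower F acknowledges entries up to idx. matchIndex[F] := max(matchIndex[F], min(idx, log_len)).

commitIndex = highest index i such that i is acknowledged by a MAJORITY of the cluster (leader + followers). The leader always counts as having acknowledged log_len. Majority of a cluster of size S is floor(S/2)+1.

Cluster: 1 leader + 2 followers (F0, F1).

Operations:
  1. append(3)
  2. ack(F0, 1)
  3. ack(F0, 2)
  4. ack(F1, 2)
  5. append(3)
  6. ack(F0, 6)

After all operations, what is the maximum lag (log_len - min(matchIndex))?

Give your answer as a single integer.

Answer: 4

Derivation:
Op 1: append 3 -> log_len=3
Op 2: F0 acks idx 1 -> match: F0=1 F1=0; commitIndex=1
Op 3: F0 acks idx 2 -> match: F0=2 F1=0; commitIndex=2
Op 4: F1 acks idx 2 -> match: F0=2 F1=2; commitIndex=2
Op 5: append 3 -> log_len=6
Op 6: F0 acks idx 6 -> match: F0=6 F1=2; commitIndex=6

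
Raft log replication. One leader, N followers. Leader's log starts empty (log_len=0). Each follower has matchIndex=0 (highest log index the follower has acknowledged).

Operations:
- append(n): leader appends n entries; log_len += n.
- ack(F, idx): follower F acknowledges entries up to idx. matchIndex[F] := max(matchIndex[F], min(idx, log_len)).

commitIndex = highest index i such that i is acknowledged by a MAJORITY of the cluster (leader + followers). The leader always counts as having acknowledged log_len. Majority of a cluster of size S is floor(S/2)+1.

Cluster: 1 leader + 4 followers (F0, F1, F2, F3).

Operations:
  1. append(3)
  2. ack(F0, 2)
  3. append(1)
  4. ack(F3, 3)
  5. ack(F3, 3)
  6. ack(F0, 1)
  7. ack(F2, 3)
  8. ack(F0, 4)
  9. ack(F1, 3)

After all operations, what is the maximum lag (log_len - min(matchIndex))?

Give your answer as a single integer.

Op 1: append 3 -> log_len=3
Op 2: F0 acks idx 2 -> match: F0=2 F1=0 F2=0 F3=0; commitIndex=0
Op 3: append 1 -> log_len=4
Op 4: F3 acks idx 3 -> match: F0=2 F1=0 F2=0 F3=3; commitIndex=2
Op 5: F3 acks idx 3 -> match: F0=2 F1=0 F2=0 F3=3; commitIndex=2
Op 6: F0 acks idx 1 -> match: F0=2 F1=0 F2=0 F3=3; commitIndex=2
Op 7: F2 acks idx 3 -> match: F0=2 F1=0 F2=3 F3=3; commitIndex=3
Op 8: F0 acks idx 4 -> match: F0=4 F1=0 F2=3 F3=3; commitIndex=3
Op 9: F1 acks idx 3 -> match: F0=4 F1=3 F2=3 F3=3; commitIndex=3

Answer: 1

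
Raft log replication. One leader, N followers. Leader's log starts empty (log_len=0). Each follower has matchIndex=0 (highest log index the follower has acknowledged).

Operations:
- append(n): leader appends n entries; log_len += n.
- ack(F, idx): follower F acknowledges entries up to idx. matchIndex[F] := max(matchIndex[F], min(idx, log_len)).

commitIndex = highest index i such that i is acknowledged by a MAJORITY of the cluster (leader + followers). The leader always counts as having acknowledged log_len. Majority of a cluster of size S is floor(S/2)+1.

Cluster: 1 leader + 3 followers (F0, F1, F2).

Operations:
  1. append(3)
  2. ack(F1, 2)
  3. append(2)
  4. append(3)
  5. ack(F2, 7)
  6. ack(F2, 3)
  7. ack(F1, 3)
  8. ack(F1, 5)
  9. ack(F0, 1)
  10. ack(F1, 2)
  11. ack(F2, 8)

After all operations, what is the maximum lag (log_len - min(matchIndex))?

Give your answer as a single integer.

Answer: 7

Derivation:
Op 1: append 3 -> log_len=3
Op 2: F1 acks idx 2 -> match: F0=0 F1=2 F2=0; commitIndex=0
Op 3: append 2 -> log_len=5
Op 4: append 3 -> log_len=8
Op 5: F2 acks idx 7 -> match: F0=0 F1=2 F2=7; commitIndex=2
Op 6: F2 acks idx 3 -> match: F0=0 F1=2 F2=7; commitIndex=2
Op 7: F1 acks idx 3 -> match: F0=0 F1=3 F2=7; commitIndex=3
Op 8: F1 acks idx 5 -> match: F0=0 F1=5 F2=7; commitIndex=5
Op 9: F0 acks idx 1 -> match: F0=1 F1=5 F2=7; commitIndex=5
Op 10: F1 acks idx 2 -> match: F0=1 F1=5 F2=7; commitIndex=5
Op 11: F2 acks idx 8 -> match: F0=1 F1=5 F2=8; commitIndex=5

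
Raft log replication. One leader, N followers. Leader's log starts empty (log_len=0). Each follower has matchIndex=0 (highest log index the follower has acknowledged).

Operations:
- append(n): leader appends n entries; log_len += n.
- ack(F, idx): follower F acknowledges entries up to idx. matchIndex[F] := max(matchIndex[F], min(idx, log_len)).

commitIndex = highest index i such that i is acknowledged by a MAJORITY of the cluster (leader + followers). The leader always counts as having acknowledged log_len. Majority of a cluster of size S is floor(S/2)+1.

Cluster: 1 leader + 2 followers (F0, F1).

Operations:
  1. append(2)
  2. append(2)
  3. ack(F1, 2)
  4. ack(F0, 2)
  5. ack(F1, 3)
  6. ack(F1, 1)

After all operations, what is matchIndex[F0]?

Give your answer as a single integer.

Answer: 2

Derivation:
Op 1: append 2 -> log_len=2
Op 2: append 2 -> log_len=4
Op 3: F1 acks idx 2 -> match: F0=0 F1=2; commitIndex=2
Op 4: F0 acks idx 2 -> match: F0=2 F1=2; commitIndex=2
Op 5: F1 acks idx 3 -> match: F0=2 F1=3; commitIndex=3
Op 6: F1 acks idx 1 -> match: F0=2 F1=3; commitIndex=3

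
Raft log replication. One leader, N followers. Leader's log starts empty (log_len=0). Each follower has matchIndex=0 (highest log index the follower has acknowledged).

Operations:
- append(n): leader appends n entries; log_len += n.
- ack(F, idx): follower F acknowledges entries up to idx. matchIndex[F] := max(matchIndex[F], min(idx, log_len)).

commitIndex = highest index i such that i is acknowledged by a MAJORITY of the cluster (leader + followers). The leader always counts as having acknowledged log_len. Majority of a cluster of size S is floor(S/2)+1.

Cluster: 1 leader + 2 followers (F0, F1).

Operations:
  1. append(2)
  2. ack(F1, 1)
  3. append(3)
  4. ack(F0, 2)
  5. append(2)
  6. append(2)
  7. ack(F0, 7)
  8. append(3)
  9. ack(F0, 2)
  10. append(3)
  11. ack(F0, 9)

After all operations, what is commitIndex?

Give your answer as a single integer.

Op 1: append 2 -> log_len=2
Op 2: F1 acks idx 1 -> match: F0=0 F1=1; commitIndex=1
Op 3: append 3 -> log_len=5
Op 4: F0 acks idx 2 -> match: F0=2 F1=1; commitIndex=2
Op 5: append 2 -> log_len=7
Op 6: append 2 -> log_len=9
Op 7: F0 acks idx 7 -> match: F0=7 F1=1; commitIndex=7
Op 8: append 3 -> log_len=12
Op 9: F0 acks idx 2 -> match: F0=7 F1=1; commitIndex=7
Op 10: append 3 -> log_len=15
Op 11: F0 acks idx 9 -> match: F0=9 F1=1; commitIndex=9

Answer: 9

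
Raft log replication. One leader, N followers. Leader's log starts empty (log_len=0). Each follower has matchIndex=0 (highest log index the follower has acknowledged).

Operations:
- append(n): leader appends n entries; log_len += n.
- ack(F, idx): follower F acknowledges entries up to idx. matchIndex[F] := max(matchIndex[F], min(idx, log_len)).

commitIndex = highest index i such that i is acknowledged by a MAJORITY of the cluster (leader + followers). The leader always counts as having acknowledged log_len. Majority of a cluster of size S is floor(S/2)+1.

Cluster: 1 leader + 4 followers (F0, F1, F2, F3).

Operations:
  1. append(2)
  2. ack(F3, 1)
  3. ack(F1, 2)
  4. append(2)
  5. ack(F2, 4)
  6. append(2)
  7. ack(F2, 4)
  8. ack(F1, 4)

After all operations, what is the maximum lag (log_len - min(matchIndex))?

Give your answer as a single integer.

Op 1: append 2 -> log_len=2
Op 2: F3 acks idx 1 -> match: F0=0 F1=0 F2=0 F3=1; commitIndex=0
Op 3: F1 acks idx 2 -> match: F0=0 F1=2 F2=0 F3=1; commitIndex=1
Op 4: append 2 -> log_len=4
Op 5: F2 acks idx 4 -> match: F0=0 F1=2 F2=4 F3=1; commitIndex=2
Op 6: append 2 -> log_len=6
Op 7: F2 acks idx 4 -> match: F0=0 F1=2 F2=4 F3=1; commitIndex=2
Op 8: F1 acks idx 4 -> match: F0=0 F1=4 F2=4 F3=1; commitIndex=4

Answer: 6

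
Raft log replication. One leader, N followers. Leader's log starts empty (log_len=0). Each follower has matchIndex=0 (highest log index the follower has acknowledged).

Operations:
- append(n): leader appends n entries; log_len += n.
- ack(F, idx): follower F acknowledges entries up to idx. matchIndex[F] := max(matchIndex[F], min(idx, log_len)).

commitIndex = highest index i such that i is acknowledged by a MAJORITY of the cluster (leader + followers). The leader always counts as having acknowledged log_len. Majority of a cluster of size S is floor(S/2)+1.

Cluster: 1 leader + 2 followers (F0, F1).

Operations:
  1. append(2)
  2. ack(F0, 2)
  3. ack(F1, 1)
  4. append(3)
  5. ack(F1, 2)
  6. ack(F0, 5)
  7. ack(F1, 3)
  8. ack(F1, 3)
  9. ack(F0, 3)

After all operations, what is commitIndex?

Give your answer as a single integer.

Op 1: append 2 -> log_len=2
Op 2: F0 acks idx 2 -> match: F0=2 F1=0; commitIndex=2
Op 3: F1 acks idx 1 -> match: F0=2 F1=1; commitIndex=2
Op 4: append 3 -> log_len=5
Op 5: F1 acks idx 2 -> match: F0=2 F1=2; commitIndex=2
Op 6: F0 acks idx 5 -> match: F0=5 F1=2; commitIndex=5
Op 7: F1 acks idx 3 -> match: F0=5 F1=3; commitIndex=5
Op 8: F1 acks idx 3 -> match: F0=5 F1=3; commitIndex=5
Op 9: F0 acks idx 3 -> match: F0=5 F1=3; commitIndex=5

Answer: 5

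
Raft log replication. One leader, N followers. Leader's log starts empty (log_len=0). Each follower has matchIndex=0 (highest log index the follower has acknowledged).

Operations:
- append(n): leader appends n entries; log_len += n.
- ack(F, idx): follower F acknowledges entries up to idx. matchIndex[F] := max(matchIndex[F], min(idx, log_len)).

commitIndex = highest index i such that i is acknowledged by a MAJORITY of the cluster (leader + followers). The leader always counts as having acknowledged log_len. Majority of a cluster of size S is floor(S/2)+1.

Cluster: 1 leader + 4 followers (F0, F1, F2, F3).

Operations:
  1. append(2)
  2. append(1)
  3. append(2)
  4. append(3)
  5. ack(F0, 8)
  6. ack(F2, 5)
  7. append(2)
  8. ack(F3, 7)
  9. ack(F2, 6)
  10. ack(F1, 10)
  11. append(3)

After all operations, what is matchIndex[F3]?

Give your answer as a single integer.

Answer: 7

Derivation:
Op 1: append 2 -> log_len=2
Op 2: append 1 -> log_len=3
Op 3: append 2 -> log_len=5
Op 4: append 3 -> log_len=8
Op 5: F0 acks idx 8 -> match: F0=8 F1=0 F2=0 F3=0; commitIndex=0
Op 6: F2 acks idx 5 -> match: F0=8 F1=0 F2=5 F3=0; commitIndex=5
Op 7: append 2 -> log_len=10
Op 8: F3 acks idx 7 -> match: F0=8 F1=0 F2=5 F3=7; commitIndex=7
Op 9: F2 acks idx 6 -> match: F0=8 F1=0 F2=6 F3=7; commitIndex=7
Op 10: F1 acks idx 10 -> match: F0=8 F1=10 F2=6 F3=7; commitIndex=8
Op 11: append 3 -> log_len=13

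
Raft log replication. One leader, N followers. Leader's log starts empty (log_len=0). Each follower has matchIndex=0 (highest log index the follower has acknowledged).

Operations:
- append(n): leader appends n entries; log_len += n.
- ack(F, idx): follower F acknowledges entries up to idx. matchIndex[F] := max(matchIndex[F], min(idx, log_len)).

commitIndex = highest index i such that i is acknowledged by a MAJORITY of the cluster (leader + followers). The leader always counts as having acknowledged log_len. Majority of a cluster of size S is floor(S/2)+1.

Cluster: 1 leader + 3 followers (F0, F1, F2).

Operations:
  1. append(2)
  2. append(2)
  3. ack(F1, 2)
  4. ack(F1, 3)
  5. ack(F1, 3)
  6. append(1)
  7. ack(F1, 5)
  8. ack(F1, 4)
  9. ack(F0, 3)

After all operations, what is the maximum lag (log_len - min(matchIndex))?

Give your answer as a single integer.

Op 1: append 2 -> log_len=2
Op 2: append 2 -> log_len=4
Op 3: F1 acks idx 2 -> match: F0=0 F1=2 F2=0; commitIndex=0
Op 4: F1 acks idx 3 -> match: F0=0 F1=3 F2=0; commitIndex=0
Op 5: F1 acks idx 3 -> match: F0=0 F1=3 F2=0; commitIndex=0
Op 6: append 1 -> log_len=5
Op 7: F1 acks idx 5 -> match: F0=0 F1=5 F2=0; commitIndex=0
Op 8: F1 acks idx 4 -> match: F0=0 F1=5 F2=0; commitIndex=0
Op 9: F0 acks idx 3 -> match: F0=3 F1=5 F2=0; commitIndex=3

Answer: 5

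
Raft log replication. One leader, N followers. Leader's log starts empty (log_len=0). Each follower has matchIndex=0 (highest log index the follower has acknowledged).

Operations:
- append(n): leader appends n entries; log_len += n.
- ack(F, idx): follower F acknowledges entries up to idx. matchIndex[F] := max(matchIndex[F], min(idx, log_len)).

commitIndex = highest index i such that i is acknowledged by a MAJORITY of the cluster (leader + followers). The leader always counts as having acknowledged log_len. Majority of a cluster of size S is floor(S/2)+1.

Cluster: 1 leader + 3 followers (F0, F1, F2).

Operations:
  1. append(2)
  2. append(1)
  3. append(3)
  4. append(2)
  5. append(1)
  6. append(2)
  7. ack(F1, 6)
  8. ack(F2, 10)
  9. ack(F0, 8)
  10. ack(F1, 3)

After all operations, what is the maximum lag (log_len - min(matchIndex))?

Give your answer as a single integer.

Op 1: append 2 -> log_len=2
Op 2: append 1 -> log_len=3
Op 3: append 3 -> log_len=6
Op 4: append 2 -> log_len=8
Op 5: append 1 -> log_len=9
Op 6: append 2 -> log_len=11
Op 7: F1 acks idx 6 -> match: F0=0 F1=6 F2=0; commitIndex=0
Op 8: F2 acks idx 10 -> match: F0=0 F1=6 F2=10; commitIndex=6
Op 9: F0 acks idx 8 -> match: F0=8 F1=6 F2=10; commitIndex=8
Op 10: F1 acks idx 3 -> match: F0=8 F1=6 F2=10; commitIndex=8

Answer: 5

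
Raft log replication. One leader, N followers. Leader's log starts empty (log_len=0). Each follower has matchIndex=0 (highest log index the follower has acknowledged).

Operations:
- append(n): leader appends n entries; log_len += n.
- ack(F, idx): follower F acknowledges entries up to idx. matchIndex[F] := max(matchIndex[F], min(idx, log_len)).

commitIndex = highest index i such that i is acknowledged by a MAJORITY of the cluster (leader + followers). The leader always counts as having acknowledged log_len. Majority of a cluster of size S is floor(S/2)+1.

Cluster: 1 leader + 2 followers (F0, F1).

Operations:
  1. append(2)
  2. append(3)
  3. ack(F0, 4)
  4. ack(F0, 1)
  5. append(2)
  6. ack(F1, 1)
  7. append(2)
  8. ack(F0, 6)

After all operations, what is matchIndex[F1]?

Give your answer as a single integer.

Op 1: append 2 -> log_len=2
Op 2: append 3 -> log_len=5
Op 3: F0 acks idx 4 -> match: F0=4 F1=0; commitIndex=4
Op 4: F0 acks idx 1 -> match: F0=4 F1=0; commitIndex=4
Op 5: append 2 -> log_len=7
Op 6: F1 acks idx 1 -> match: F0=4 F1=1; commitIndex=4
Op 7: append 2 -> log_len=9
Op 8: F0 acks idx 6 -> match: F0=6 F1=1; commitIndex=6

Answer: 1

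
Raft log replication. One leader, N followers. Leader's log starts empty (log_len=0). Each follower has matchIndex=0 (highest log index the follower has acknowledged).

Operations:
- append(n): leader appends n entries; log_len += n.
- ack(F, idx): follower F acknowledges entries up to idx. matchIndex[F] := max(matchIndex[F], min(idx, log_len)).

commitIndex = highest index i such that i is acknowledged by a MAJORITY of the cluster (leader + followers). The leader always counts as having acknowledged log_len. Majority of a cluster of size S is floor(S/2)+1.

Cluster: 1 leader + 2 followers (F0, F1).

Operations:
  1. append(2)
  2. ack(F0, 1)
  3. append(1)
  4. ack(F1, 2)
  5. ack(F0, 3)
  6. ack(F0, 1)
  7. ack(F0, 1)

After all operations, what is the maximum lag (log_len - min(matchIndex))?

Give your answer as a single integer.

Op 1: append 2 -> log_len=2
Op 2: F0 acks idx 1 -> match: F0=1 F1=0; commitIndex=1
Op 3: append 1 -> log_len=3
Op 4: F1 acks idx 2 -> match: F0=1 F1=2; commitIndex=2
Op 5: F0 acks idx 3 -> match: F0=3 F1=2; commitIndex=3
Op 6: F0 acks idx 1 -> match: F0=3 F1=2; commitIndex=3
Op 7: F0 acks idx 1 -> match: F0=3 F1=2; commitIndex=3

Answer: 1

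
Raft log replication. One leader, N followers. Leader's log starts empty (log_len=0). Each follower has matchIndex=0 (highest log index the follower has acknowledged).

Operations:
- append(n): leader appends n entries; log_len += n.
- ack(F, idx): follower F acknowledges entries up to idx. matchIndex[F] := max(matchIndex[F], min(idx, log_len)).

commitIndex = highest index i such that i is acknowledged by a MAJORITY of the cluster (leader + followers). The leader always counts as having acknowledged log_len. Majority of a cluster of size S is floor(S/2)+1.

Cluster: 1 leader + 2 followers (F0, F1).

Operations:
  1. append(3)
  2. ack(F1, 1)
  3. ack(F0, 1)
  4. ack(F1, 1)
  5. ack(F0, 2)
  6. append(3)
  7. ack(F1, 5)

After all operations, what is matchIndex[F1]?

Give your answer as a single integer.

Op 1: append 3 -> log_len=3
Op 2: F1 acks idx 1 -> match: F0=0 F1=1; commitIndex=1
Op 3: F0 acks idx 1 -> match: F0=1 F1=1; commitIndex=1
Op 4: F1 acks idx 1 -> match: F0=1 F1=1; commitIndex=1
Op 5: F0 acks idx 2 -> match: F0=2 F1=1; commitIndex=2
Op 6: append 3 -> log_len=6
Op 7: F1 acks idx 5 -> match: F0=2 F1=5; commitIndex=5

Answer: 5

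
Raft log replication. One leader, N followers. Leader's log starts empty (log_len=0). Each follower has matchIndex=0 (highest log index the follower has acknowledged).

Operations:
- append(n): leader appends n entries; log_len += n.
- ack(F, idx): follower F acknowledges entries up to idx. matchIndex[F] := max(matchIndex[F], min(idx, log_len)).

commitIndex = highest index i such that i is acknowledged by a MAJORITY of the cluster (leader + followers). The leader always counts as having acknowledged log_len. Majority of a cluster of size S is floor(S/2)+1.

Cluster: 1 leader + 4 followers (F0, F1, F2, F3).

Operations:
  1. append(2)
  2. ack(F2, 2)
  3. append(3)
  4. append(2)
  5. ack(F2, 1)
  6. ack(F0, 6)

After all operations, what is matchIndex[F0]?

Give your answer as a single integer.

Answer: 6

Derivation:
Op 1: append 2 -> log_len=2
Op 2: F2 acks idx 2 -> match: F0=0 F1=0 F2=2 F3=0; commitIndex=0
Op 3: append 3 -> log_len=5
Op 4: append 2 -> log_len=7
Op 5: F2 acks idx 1 -> match: F0=0 F1=0 F2=2 F3=0; commitIndex=0
Op 6: F0 acks idx 6 -> match: F0=6 F1=0 F2=2 F3=0; commitIndex=2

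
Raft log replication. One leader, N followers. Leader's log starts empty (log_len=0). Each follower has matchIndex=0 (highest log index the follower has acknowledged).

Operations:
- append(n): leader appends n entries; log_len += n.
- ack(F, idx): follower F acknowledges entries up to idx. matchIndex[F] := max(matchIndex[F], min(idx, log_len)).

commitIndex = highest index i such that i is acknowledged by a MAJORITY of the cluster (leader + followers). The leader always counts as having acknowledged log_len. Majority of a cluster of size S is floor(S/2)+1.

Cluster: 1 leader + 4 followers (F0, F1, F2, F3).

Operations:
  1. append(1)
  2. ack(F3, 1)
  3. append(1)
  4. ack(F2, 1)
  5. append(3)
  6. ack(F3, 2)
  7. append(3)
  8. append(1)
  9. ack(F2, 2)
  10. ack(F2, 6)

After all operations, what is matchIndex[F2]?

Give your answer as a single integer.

Answer: 6

Derivation:
Op 1: append 1 -> log_len=1
Op 2: F3 acks idx 1 -> match: F0=0 F1=0 F2=0 F3=1; commitIndex=0
Op 3: append 1 -> log_len=2
Op 4: F2 acks idx 1 -> match: F0=0 F1=0 F2=1 F3=1; commitIndex=1
Op 5: append 3 -> log_len=5
Op 6: F3 acks idx 2 -> match: F0=0 F1=0 F2=1 F3=2; commitIndex=1
Op 7: append 3 -> log_len=8
Op 8: append 1 -> log_len=9
Op 9: F2 acks idx 2 -> match: F0=0 F1=0 F2=2 F3=2; commitIndex=2
Op 10: F2 acks idx 6 -> match: F0=0 F1=0 F2=6 F3=2; commitIndex=2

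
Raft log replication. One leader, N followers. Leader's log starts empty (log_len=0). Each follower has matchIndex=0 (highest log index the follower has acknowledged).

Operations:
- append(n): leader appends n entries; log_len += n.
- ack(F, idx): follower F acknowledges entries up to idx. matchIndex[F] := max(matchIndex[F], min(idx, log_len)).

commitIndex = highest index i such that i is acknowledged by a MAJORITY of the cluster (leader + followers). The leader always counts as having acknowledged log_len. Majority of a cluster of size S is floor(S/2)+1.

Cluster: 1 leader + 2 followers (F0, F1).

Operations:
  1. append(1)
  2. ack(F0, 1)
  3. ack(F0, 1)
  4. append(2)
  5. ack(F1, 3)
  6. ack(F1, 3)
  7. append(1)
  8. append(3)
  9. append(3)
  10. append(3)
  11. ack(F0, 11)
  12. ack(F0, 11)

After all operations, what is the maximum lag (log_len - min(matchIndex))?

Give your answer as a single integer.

Answer: 10

Derivation:
Op 1: append 1 -> log_len=1
Op 2: F0 acks idx 1 -> match: F0=1 F1=0; commitIndex=1
Op 3: F0 acks idx 1 -> match: F0=1 F1=0; commitIndex=1
Op 4: append 2 -> log_len=3
Op 5: F1 acks idx 3 -> match: F0=1 F1=3; commitIndex=3
Op 6: F1 acks idx 3 -> match: F0=1 F1=3; commitIndex=3
Op 7: append 1 -> log_len=4
Op 8: append 3 -> log_len=7
Op 9: append 3 -> log_len=10
Op 10: append 3 -> log_len=13
Op 11: F0 acks idx 11 -> match: F0=11 F1=3; commitIndex=11
Op 12: F0 acks idx 11 -> match: F0=11 F1=3; commitIndex=11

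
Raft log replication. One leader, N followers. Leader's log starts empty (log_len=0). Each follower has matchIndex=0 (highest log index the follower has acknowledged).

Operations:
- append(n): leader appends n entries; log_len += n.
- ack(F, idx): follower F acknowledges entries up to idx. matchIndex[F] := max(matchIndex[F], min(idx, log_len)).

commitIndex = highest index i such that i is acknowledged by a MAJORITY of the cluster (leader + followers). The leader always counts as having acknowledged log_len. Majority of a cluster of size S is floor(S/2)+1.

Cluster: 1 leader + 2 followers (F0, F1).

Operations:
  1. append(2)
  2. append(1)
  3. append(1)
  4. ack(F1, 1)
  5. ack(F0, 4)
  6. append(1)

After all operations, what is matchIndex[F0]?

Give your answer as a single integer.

Answer: 4

Derivation:
Op 1: append 2 -> log_len=2
Op 2: append 1 -> log_len=3
Op 3: append 1 -> log_len=4
Op 4: F1 acks idx 1 -> match: F0=0 F1=1; commitIndex=1
Op 5: F0 acks idx 4 -> match: F0=4 F1=1; commitIndex=4
Op 6: append 1 -> log_len=5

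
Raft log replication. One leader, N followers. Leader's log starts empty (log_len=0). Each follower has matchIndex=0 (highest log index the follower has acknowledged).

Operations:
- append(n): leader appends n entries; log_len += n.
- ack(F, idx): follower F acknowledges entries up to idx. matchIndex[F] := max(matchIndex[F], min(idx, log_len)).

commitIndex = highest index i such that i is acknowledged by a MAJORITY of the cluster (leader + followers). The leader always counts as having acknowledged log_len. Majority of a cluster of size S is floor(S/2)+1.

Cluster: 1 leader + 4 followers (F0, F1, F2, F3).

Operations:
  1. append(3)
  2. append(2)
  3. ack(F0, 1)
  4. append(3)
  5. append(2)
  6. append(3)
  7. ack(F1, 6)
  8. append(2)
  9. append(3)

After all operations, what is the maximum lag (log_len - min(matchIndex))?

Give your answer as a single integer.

Answer: 18

Derivation:
Op 1: append 3 -> log_len=3
Op 2: append 2 -> log_len=5
Op 3: F0 acks idx 1 -> match: F0=1 F1=0 F2=0 F3=0; commitIndex=0
Op 4: append 3 -> log_len=8
Op 5: append 2 -> log_len=10
Op 6: append 3 -> log_len=13
Op 7: F1 acks idx 6 -> match: F0=1 F1=6 F2=0 F3=0; commitIndex=1
Op 8: append 2 -> log_len=15
Op 9: append 3 -> log_len=18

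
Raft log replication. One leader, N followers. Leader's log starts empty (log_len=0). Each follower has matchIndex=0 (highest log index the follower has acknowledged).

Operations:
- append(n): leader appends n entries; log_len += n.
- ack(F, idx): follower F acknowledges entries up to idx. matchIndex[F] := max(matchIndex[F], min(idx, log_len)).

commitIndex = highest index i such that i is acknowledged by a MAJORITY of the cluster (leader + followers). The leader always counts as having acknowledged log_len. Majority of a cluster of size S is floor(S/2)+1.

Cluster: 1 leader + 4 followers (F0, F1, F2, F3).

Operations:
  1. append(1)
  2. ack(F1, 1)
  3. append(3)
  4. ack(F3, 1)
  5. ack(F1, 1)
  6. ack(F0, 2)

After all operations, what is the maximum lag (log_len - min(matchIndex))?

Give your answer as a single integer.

Op 1: append 1 -> log_len=1
Op 2: F1 acks idx 1 -> match: F0=0 F1=1 F2=0 F3=0; commitIndex=0
Op 3: append 3 -> log_len=4
Op 4: F3 acks idx 1 -> match: F0=0 F1=1 F2=0 F3=1; commitIndex=1
Op 5: F1 acks idx 1 -> match: F0=0 F1=1 F2=0 F3=1; commitIndex=1
Op 6: F0 acks idx 2 -> match: F0=2 F1=1 F2=0 F3=1; commitIndex=1

Answer: 4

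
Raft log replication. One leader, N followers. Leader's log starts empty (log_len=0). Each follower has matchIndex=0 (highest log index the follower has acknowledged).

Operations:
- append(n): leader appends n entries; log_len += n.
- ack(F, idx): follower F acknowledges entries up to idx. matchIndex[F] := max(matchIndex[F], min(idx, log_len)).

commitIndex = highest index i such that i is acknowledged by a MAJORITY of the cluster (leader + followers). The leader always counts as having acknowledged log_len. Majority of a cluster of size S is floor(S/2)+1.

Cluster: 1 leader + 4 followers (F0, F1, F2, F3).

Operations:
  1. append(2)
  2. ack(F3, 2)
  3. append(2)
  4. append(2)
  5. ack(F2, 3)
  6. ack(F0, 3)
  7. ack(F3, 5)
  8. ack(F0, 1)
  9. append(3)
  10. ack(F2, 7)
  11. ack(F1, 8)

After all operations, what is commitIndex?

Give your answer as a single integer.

Answer: 7

Derivation:
Op 1: append 2 -> log_len=2
Op 2: F3 acks idx 2 -> match: F0=0 F1=0 F2=0 F3=2; commitIndex=0
Op 3: append 2 -> log_len=4
Op 4: append 2 -> log_len=6
Op 5: F2 acks idx 3 -> match: F0=0 F1=0 F2=3 F3=2; commitIndex=2
Op 6: F0 acks idx 3 -> match: F0=3 F1=0 F2=3 F3=2; commitIndex=3
Op 7: F3 acks idx 5 -> match: F0=3 F1=0 F2=3 F3=5; commitIndex=3
Op 8: F0 acks idx 1 -> match: F0=3 F1=0 F2=3 F3=5; commitIndex=3
Op 9: append 3 -> log_len=9
Op 10: F2 acks idx 7 -> match: F0=3 F1=0 F2=7 F3=5; commitIndex=5
Op 11: F1 acks idx 8 -> match: F0=3 F1=8 F2=7 F3=5; commitIndex=7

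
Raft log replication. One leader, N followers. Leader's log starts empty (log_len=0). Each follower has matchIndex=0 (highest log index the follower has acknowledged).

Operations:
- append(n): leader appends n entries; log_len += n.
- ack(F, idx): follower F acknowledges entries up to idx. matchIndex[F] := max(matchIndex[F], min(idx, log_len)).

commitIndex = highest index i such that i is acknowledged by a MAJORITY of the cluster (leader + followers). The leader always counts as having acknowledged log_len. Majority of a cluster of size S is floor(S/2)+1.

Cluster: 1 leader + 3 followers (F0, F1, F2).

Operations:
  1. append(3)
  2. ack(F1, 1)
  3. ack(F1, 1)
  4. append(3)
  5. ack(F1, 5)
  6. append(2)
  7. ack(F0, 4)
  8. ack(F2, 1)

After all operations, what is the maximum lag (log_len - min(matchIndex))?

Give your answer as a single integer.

Op 1: append 3 -> log_len=3
Op 2: F1 acks idx 1 -> match: F0=0 F1=1 F2=0; commitIndex=0
Op 3: F1 acks idx 1 -> match: F0=0 F1=1 F2=0; commitIndex=0
Op 4: append 3 -> log_len=6
Op 5: F1 acks idx 5 -> match: F0=0 F1=5 F2=0; commitIndex=0
Op 6: append 2 -> log_len=8
Op 7: F0 acks idx 4 -> match: F0=4 F1=5 F2=0; commitIndex=4
Op 8: F2 acks idx 1 -> match: F0=4 F1=5 F2=1; commitIndex=4

Answer: 7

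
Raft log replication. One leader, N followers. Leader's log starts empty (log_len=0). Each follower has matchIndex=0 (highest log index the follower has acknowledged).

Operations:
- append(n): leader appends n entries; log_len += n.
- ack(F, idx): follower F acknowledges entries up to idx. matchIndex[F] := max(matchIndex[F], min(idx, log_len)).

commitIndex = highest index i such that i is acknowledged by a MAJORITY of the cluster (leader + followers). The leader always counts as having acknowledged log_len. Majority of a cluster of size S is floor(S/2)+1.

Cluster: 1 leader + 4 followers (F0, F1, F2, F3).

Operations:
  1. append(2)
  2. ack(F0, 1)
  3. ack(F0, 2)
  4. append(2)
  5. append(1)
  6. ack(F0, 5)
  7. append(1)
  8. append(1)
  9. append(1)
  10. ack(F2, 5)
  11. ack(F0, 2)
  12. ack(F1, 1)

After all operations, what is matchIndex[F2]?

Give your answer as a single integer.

Answer: 5

Derivation:
Op 1: append 2 -> log_len=2
Op 2: F0 acks idx 1 -> match: F0=1 F1=0 F2=0 F3=0; commitIndex=0
Op 3: F0 acks idx 2 -> match: F0=2 F1=0 F2=0 F3=0; commitIndex=0
Op 4: append 2 -> log_len=4
Op 5: append 1 -> log_len=5
Op 6: F0 acks idx 5 -> match: F0=5 F1=0 F2=0 F3=0; commitIndex=0
Op 7: append 1 -> log_len=6
Op 8: append 1 -> log_len=7
Op 9: append 1 -> log_len=8
Op 10: F2 acks idx 5 -> match: F0=5 F1=0 F2=5 F3=0; commitIndex=5
Op 11: F0 acks idx 2 -> match: F0=5 F1=0 F2=5 F3=0; commitIndex=5
Op 12: F1 acks idx 1 -> match: F0=5 F1=1 F2=5 F3=0; commitIndex=5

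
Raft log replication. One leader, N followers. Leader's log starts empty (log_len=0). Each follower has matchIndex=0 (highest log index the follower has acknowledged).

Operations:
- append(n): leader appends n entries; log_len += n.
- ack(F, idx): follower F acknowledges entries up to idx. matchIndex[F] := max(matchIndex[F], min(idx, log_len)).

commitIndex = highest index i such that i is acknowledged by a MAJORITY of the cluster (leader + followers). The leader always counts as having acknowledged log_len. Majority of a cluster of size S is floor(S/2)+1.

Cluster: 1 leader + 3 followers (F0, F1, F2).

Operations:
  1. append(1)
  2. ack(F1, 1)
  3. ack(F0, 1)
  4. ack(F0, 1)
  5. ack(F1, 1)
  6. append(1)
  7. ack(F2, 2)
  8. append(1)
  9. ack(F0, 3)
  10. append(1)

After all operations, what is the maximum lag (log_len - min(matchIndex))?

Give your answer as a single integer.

Op 1: append 1 -> log_len=1
Op 2: F1 acks idx 1 -> match: F0=0 F1=1 F2=0; commitIndex=0
Op 3: F0 acks idx 1 -> match: F0=1 F1=1 F2=0; commitIndex=1
Op 4: F0 acks idx 1 -> match: F0=1 F1=1 F2=0; commitIndex=1
Op 5: F1 acks idx 1 -> match: F0=1 F1=1 F2=0; commitIndex=1
Op 6: append 1 -> log_len=2
Op 7: F2 acks idx 2 -> match: F0=1 F1=1 F2=2; commitIndex=1
Op 8: append 1 -> log_len=3
Op 9: F0 acks idx 3 -> match: F0=3 F1=1 F2=2; commitIndex=2
Op 10: append 1 -> log_len=4

Answer: 3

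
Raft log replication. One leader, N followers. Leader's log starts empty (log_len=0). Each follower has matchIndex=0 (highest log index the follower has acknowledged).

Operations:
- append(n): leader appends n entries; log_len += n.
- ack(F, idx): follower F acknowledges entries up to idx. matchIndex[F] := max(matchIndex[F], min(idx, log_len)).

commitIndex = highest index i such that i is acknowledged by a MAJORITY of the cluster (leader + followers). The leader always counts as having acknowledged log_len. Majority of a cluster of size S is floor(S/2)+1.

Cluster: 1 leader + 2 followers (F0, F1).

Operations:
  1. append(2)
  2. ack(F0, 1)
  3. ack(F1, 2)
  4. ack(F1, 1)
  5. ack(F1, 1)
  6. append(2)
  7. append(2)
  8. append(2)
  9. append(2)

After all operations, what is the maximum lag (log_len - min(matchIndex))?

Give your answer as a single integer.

Answer: 9

Derivation:
Op 1: append 2 -> log_len=2
Op 2: F0 acks idx 1 -> match: F0=1 F1=0; commitIndex=1
Op 3: F1 acks idx 2 -> match: F0=1 F1=2; commitIndex=2
Op 4: F1 acks idx 1 -> match: F0=1 F1=2; commitIndex=2
Op 5: F1 acks idx 1 -> match: F0=1 F1=2; commitIndex=2
Op 6: append 2 -> log_len=4
Op 7: append 2 -> log_len=6
Op 8: append 2 -> log_len=8
Op 9: append 2 -> log_len=10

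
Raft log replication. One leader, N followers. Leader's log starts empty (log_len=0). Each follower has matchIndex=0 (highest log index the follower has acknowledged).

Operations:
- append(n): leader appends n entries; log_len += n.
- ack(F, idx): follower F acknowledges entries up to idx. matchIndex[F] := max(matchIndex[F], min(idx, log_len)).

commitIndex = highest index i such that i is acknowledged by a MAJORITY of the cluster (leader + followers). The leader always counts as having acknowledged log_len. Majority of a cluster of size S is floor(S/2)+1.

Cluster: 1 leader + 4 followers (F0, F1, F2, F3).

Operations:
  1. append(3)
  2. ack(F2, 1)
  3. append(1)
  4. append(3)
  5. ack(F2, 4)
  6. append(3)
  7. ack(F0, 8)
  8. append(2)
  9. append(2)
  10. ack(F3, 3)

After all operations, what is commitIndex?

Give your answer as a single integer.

Op 1: append 3 -> log_len=3
Op 2: F2 acks idx 1 -> match: F0=0 F1=0 F2=1 F3=0; commitIndex=0
Op 3: append 1 -> log_len=4
Op 4: append 3 -> log_len=7
Op 5: F2 acks idx 4 -> match: F0=0 F1=0 F2=4 F3=0; commitIndex=0
Op 6: append 3 -> log_len=10
Op 7: F0 acks idx 8 -> match: F0=8 F1=0 F2=4 F3=0; commitIndex=4
Op 8: append 2 -> log_len=12
Op 9: append 2 -> log_len=14
Op 10: F3 acks idx 3 -> match: F0=8 F1=0 F2=4 F3=3; commitIndex=4

Answer: 4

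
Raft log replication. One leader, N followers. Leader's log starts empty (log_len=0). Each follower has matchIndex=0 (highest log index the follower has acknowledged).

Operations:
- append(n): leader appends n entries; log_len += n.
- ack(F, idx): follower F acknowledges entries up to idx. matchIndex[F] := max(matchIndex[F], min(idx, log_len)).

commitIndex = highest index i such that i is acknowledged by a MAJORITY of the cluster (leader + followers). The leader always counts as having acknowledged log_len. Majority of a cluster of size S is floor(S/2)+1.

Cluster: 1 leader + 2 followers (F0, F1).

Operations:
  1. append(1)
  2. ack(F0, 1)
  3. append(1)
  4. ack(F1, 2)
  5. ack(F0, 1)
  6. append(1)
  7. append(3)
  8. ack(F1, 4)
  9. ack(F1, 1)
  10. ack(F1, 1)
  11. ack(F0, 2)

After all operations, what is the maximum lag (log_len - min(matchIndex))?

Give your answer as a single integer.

Answer: 4

Derivation:
Op 1: append 1 -> log_len=1
Op 2: F0 acks idx 1 -> match: F0=1 F1=0; commitIndex=1
Op 3: append 1 -> log_len=2
Op 4: F1 acks idx 2 -> match: F0=1 F1=2; commitIndex=2
Op 5: F0 acks idx 1 -> match: F0=1 F1=2; commitIndex=2
Op 6: append 1 -> log_len=3
Op 7: append 3 -> log_len=6
Op 8: F1 acks idx 4 -> match: F0=1 F1=4; commitIndex=4
Op 9: F1 acks idx 1 -> match: F0=1 F1=4; commitIndex=4
Op 10: F1 acks idx 1 -> match: F0=1 F1=4; commitIndex=4
Op 11: F0 acks idx 2 -> match: F0=2 F1=4; commitIndex=4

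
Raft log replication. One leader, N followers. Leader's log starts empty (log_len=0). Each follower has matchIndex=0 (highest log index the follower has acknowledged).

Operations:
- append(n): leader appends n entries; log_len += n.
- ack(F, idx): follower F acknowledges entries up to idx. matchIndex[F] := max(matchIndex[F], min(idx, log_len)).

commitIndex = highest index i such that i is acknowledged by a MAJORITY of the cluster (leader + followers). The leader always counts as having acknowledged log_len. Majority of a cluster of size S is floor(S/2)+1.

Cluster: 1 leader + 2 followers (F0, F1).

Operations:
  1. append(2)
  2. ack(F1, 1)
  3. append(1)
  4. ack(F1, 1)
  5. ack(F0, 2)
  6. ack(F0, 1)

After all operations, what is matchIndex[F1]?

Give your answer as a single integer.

Op 1: append 2 -> log_len=2
Op 2: F1 acks idx 1 -> match: F0=0 F1=1; commitIndex=1
Op 3: append 1 -> log_len=3
Op 4: F1 acks idx 1 -> match: F0=0 F1=1; commitIndex=1
Op 5: F0 acks idx 2 -> match: F0=2 F1=1; commitIndex=2
Op 6: F0 acks idx 1 -> match: F0=2 F1=1; commitIndex=2

Answer: 1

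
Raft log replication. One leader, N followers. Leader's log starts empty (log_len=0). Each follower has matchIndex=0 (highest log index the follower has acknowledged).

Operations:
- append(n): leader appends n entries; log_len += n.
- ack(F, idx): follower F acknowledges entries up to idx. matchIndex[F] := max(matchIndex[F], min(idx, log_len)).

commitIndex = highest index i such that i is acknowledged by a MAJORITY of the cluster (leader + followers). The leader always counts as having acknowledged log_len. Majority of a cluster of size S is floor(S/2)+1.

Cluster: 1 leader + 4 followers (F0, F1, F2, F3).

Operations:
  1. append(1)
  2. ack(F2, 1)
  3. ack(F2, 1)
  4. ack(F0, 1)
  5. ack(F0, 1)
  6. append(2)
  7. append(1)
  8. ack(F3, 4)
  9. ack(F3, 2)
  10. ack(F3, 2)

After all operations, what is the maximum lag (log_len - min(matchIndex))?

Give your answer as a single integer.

Op 1: append 1 -> log_len=1
Op 2: F2 acks idx 1 -> match: F0=0 F1=0 F2=1 F3=0; commitIndex=0
Op 3: F2 acks idx 1 -> match: F0=0 F1=0 F2=1 F3=0; commitIndex=0
Op 4: F0 acks idx 1 -> match: F0=1 F1=0 F2=1 F3=0; commitIndex=1
Op 5: F0 acks idx 1 -> match: F0=1 F1=0 F2=1 F3=0; commitIndex=1
Op 6: append 2 -> log_len=3
Op 7: append 1 -> log_len=4
Op 8: F3 acks idx 4 -> match: F0=1 F1=0 F2=1 F3=4; commitIndex=1
Op 9: F3 acks idx 2 -> match: F0=1 F1=0 F2=1 F3=4; commitIndex=1
Op 10: F3 acks idx 2 -> match: F0=1 F1=0 F2=1 F3=4; commitIndex=1

Answer: 4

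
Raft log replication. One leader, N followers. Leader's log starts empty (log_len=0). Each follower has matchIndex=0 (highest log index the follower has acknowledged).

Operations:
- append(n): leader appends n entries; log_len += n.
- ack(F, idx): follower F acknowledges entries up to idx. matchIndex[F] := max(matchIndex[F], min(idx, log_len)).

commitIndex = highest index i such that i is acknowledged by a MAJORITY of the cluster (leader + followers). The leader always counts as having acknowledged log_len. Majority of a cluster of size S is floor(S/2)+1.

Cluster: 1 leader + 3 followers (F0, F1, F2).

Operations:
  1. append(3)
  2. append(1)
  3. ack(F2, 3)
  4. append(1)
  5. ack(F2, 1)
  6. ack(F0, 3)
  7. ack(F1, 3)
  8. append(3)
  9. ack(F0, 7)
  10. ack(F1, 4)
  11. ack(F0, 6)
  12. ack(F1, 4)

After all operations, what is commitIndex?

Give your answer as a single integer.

Answer: 4

Derivation:
Op 1: append 3 -> log_len=3
Op 2: append 1 -> log_len=4
Op 3: F2 acks idx 3 -> match: F0=0 F1=0 F2=3; commitIndex=0
Op 4: append 1 -> log_len=5
Op 5: F2 acks idx 1 -> match: F0=0 F1=0 F2=3; commitIndex=0
Op 6: F0 acks idx 3 -> match: F0=3 F1=0 F2=3; commitIndex=3
Op 7: F1 acks idx 3 -> match: F0=3 F1=3 F2=3; commitIndex=3
Op 8: append 3 -> log_len=8
Op 9: F0 acks idx 7 -> match: F0=7 F1=3 F2=3; commitIndex=3
Op 10: F1 acks idx 4 -> match: F0=7 F1=4 F2=3; commitIndex=4
Op 11: F0 acks idx 6 -> match: F0=7 F1=4 F2=3; commitIndex=4
Op 12: F1 acks idx 4 -> match: F0=7 F1=4 F2=3; commitIndex=4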